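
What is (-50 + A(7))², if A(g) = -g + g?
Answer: 2500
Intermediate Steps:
A(g) = 0
(-50 + A(7))² = (-50 + 0)² = (-50)² = 2500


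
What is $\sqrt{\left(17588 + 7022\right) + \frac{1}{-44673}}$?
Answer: $\frac{17 \sqrt{169943284353}}{44673} \approx 156.88$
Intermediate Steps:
$\sqrt{\left(17588 + 7022\right) + \frac{1}{-44673}} = \sqrt{24610 - \frac{1}{44673}} = \sqrt{\frac{1099402529}{44673}} = \frac{17 \sqrt{169943284353}}{44673}$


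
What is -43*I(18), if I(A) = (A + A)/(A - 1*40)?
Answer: 774/11 ≈ 70.364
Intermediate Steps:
I(A) = 2*A/(-40 + A) (I(A) = (2*A)/(A - 40) = (2*A)/(-40 + A) = 2*A/(-40 + A))
-43*I(18) = -86*18/(-40 + 18) = -86*18/(-22) = -86*18*(-1)/22 = -43*(-18/11) = 774/11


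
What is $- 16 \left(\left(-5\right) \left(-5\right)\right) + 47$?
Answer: $-353$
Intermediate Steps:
$- 16 \left(\left(-5\right) \left(-5\right)\right) + 47 = \left(-16\right) 25 + 47 = -400 + 47 = -353$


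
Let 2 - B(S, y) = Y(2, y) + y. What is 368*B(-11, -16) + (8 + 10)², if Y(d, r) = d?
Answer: 6212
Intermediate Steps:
B(S, y) = -y (B(S, y) = 2 - (2 + y) = 2 + (-2 - y) = -y)
368*B(-11, -16) + (8 + 10)² = 368*(-1*(-16)) + (8 + 10)² = 368*16 + 18² = 5888 + 324 = 6212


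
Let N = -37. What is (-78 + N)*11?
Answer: -1265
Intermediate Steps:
(-78 + N)*11 = (-78 - 37)*11 = -115*11 = -1265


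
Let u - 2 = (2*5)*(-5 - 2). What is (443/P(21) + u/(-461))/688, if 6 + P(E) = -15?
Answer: -202795/6660528 ≈ -0.030447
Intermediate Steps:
P(E) = -21 (P(E) = -6 - 15 = -21)
u = -68 (u = 2 + (2*5)*(-5 - 2) = 2 + 10*(-7) = 2 - 70 = -68)
(443/P(21) + u/(-461))/688 = (443/(-21) - 68/(-461))/688 = (443*(-1/21) - 68*(-1/461))*(1/688) = (-443/21 + 68/461)*(1/688) = -202795/9681*1/688 = -202795/6660528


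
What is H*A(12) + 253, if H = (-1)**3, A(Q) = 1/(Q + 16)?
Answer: 7083/28 ≈ 252.96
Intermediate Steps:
A(Q) = 1/(16 + Q)
H = -1
H*A(12) + 253 = -1/(16 + 12) + 253 = -1/28 + 253 = 7083/28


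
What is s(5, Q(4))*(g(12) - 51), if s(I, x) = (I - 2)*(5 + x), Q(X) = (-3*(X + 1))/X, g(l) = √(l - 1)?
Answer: -765/4 + 15*√11/4 ≈ -178.81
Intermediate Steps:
g(l) = √(-1 + l)
Q(X) = (-3 - 3*X)/X (Q(X) = (-3*(1 + X))/X = (-3 - 3*X)/X)
s(I, x) = (-2 + I)*(5 + x)
s(5, Q(4))*(g(12) - 51) = (-10 - 2*(-3 - 3/4) + 5*5 + 5*(-3 - 3/4))*(√(-1 + 12) - 51) = (-10 - 2*(-3 - 3*¼) + 25 + 5*(-3 - 3*¼))*(√11 - 51) = (-10 - 2*(-3 - ¾) + 25 + 5*(-3 - ¾))*(-51 + √11) = (-10 - 2*(-15/4) + 25 + 5*(-15/4))*(-51 + √11) = (-10 + 15/2 + 25 - 75/4)*(-51 + √11) = 15*(-51 + √11)/4 = -765/4 + 15*√11/4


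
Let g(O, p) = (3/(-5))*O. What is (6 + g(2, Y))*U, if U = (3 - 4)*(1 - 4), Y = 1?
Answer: 72/5 ≈ 14.400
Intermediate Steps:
g(O, p) = -3*O/5 (g(O, p) = (3*(-⅕))*O = -3*O/5)
U = 3 (U = -1*(-3) = 3)
(6 + g(2, Y))*U = (6 - ⅗*2)*3 = (6 - 6/5)*3 = (24/5)*3 = 72/5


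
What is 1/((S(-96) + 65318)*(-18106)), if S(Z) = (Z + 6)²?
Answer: -1/1329306308 ≈ -7.5227e-10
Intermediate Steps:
S(Z) = (6 + Z)²
1/((S(-96) + 65318)*(-18106)) = 1/(((6 - 96)² + 65318)*(-18106)) = -1/18106/((-90)² + 65318) = -1/18106/(8100 + 65318) = -1/18106/73418 = (1/73418)*(-1/18106) = -1/1329306308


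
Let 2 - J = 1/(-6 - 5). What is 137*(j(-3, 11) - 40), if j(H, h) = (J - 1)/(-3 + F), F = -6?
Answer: -181388/33 ≈ -5496.6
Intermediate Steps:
J = 23/11 (J = 2 - 1/(-6 - 5) = 2 - 1/(-11) = 2 - 1*(-1/11) = 2 + 1/11 = 23/11 ≈ 2.0909)
j(H, h) = -4/33 (j(H, h) = (23/11 - 1)/(-3 - 6) = (12/11)/(-9) = (12/11)*(-⅑) = -4/33)
137*(j(-3, 11) - 40) = 137*(-4/33 - 40) = 137*(-1324/33) = -181388/33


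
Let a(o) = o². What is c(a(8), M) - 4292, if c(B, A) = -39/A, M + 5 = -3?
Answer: -34297/8 ≈ -4287.1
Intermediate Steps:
M = -8 (M = -5 - 3 = -8)
c(a(8), M) - 4292 = -39/(-8) - 4292 = -39*(-⅛) - 4292 = 39/8 - 4292 = -34297/8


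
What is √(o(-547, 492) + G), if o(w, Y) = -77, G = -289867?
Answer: 6*I*√8054 ≈ 538.46*I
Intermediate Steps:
√(o(-547, 492) + G) = √(-77 - 289867) = √(-289944) = 6*I*√8054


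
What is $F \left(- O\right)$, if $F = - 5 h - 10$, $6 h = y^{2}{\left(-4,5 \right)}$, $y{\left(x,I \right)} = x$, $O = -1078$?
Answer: $- \frac{75460}{3} \approx -25153.0$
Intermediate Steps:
$h = \frac{8}{3}$ ($h = \frac{\left(-4\right)^{2}}{6} = \frac{1}{6} \cdot 16 = \frac{8}{3} \approx 2.6667$)
$F = - \frac{70}{3}$ ($F = \left(-5\right) \frac{8}{3} - 10 = - \frac{40}{3} - 10 = - \frac{70}{3} \approx -23.333$)
$F \left(- O\right) = - \frac{70 \left(\left(-1\right) \left(-1078\right)\right)}{3} = \left(- \frac{70}{3}\right) 1078 = - \frac{75460}{3}$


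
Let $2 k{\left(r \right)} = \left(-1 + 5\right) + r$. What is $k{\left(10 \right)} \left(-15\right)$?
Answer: $-105$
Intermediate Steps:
$k{\left(r \right)} = 2 + \frac{r}{2}$ ($k{\left(r \right)} = \frac{\left(-1 + 5\right) + r}{2} = \frac{4 + r}{2} = 2 + \frac{r}{2}$)
$k{\left(10 \right)} \left(-15\right) = \left(2 + \frac{1}{2} \cdot 10\right) \left(-15\right) = \left(2 + 5\right) \left(-15\right) = 7 \left(-15\right) = -105$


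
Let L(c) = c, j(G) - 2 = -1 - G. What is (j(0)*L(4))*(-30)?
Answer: -120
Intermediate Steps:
j(G) = 1 - G (j(G) = 2 + (-1 - G) = 1 - G)
(j(0)*L(4))*(-30) = ((1 - 1*0)*4)*(-30) = ((1 + 0)*4)*(-30) = (1*4)*(-30) = 4*(-30) = -120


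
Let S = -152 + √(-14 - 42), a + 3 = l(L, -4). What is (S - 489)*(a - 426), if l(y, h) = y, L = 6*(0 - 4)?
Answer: 290373 - 906*I*√14 ≈ 2.9037e+5 - 3389.9*I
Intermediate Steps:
L = -24 (L = 6*(-4) = -24)
a = -27 (a = -3 - 24 = -27)
S = -152 + 2*I*√14 (S = -152 + √(-56) = -152 + 2*I*√14 ≈ -152.0 + 7.4833*I)
(S - 489)*(a - 426) = ((-152 + 2*I*√14) - 489)*(-27 - 426) = (-641 + 2*I*√14)*(-453) = 290373 - 906*I*√14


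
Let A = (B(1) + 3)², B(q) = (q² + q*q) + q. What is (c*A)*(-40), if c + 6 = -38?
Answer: 63360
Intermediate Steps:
B(q) = q + 2*q² (B(q) = (q² + q²) + q = 2*q² + q = q + 2*q²)
c = -44 (c = -6 - 38 = -44)
A = 36 (A = (1*(1 + 2*1) + 3)² = (1*(1 + 2) + 3)² = (1*3 + 3)² = (3 + 3)² = 6² = 36)
(c*A)*(-40) = -44*36*(-40) = -1584*(-40) = 63360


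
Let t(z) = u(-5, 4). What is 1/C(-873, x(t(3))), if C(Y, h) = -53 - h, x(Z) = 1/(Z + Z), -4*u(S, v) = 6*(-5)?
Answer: -15/796 ≈ -0.018844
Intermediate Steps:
u(S, v) = 15/2 (u(S, v) = -3*(-5)/2 = -1/4*(-30) = 15/2)
t(z) = 15/2
x(Z) = 1/(2*Z)
1/C(-873, x(t(3))) = 1/(-53 - 1/(2*15/2)) = 1/(-53 - 2/(2*15)) = 1/(-53 - 1*1/15) = 1/(-53 - 1/15) = 1/(-796/15) = -15/796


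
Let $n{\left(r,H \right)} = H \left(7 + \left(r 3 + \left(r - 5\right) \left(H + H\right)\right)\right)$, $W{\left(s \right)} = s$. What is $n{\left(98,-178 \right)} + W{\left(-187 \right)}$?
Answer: $5839459$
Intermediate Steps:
$n{\left(r,H \right)} = H \left(7 + 3 r + 2 H \left(-5 + r\right)\right)$ ($n{\left(r,H \right)} = H \left(7 + \left(3 r + \left(-5 + r\right) 2 H\right)\right) = H \left(7 + \left(3 r + 2 H \left(-5 + r\right)\right)\right) = H \left(7 + 3 r + 2 H \left(-5 + r\right)\right)$)
$n{\left(98,-178 \right)} + W{\left(-187 \right)} = - 178 \left(7 - -1780 + 3 \cdot 98 + 2 \left(-178\right) 98\right) - 187 = - 178 \left(7 + 1780 + 294 - 34888\right) - 187 = \left(-178\right) \left(-32807\right) - 187 = 5839646 - 187 = 5839459$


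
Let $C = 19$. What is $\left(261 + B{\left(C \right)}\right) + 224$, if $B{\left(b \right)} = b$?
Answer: $504$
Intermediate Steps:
$\left(261 + B{\left(C \right)}\right) + 224 = \left(261 + 19\right) + 224 = 280 + 224 = 504$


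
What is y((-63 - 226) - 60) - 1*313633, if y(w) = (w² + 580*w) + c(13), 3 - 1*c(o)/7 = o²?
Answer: -395414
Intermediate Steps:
c(o) = 21 - 7*o²
y(w) = -1162 + w² + 580*w (y(w) = (w² + 580*w) + (21 - 7*13²) = (w² + 580*w) + (21 - 7*169) = (w² + 580*w) + (21 - 1183) = (w² + 580*w) - 1162 = -1162 + w² + 580*w)
y((-63 - 226) - 60) - 1*313633 = (-1162 + ((-63 - 226) - 60)² + 580*((-63 - 226) - 60)) - 1*313633 = (-1162 + (-289 - 60)² + 580*(-289 - 60)) - 313633 = (-1162 + (-349)² + 580*(-349)) - 313633 = (-1162 + 121801 - 202420) - 313633 = -81781 - 313633 = -395414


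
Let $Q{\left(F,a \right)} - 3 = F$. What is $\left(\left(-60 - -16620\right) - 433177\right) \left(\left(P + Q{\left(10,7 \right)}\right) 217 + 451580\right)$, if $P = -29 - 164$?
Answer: $-171862844840$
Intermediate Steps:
$Q{\left(F,a \right)} = 3 + F$
$P = -193$
$\left(\left(-60 - -16620\right) - 433177\right) \left(\left(P + Q{\left(10,7 \right)}\right) 217 + 451580\right) = \left(\left(-60 - -16620\right) - 433177\right) \left(\left(-193 + \left(3 + 10\right)\right) 217 + 451580\right) = \left(\left(-60 + 16620\right) - 433177\right) \left(\left(-193 + 13\right) 217 + 451580\right) = \left(16560 - 433177\right) \left(\left(-180\right) 217 + 451580\right) = - 416617 \left(-39060 + 451580\right) = \left(-416617\right) 412520 = -171862844840$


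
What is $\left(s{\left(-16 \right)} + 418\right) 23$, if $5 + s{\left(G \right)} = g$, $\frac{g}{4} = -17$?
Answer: $7935$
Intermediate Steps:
$g = -68$ ($g = 4 \left(-17\right) = -68$)
$s{\left(G \right)} = -73$ ($s{\left(G \right)} = -5 - 68 = -73$)
$\left(s{\left(-16 \right)} + 418\right) 23 = \left(-73 + 418\right) 23 = 345 \cdot 23 = 7935$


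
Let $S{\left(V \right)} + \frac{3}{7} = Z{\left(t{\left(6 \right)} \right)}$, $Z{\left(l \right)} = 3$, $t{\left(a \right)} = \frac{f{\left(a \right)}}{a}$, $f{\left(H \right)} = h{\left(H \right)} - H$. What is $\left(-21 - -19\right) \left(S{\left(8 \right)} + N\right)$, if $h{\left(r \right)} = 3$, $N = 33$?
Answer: $- \frac{498}{7} \approx -71.143$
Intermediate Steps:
$f{\left(H \right)} = 3 - H$
$t{\left(a \right)} = \frac{3 - a}{a}$
$S{\left(V \right)} = \frac{18}{7}$ ($S{\left(V \right)} = - \frac{3}{7} + 3 = \frac{18}{7}$)
$\left(-21 - -19\right) \left(S{\left(8 \right)} + N\right) = \left(-21 - -19\right) \left(\frac{18}{7} + 33\right) = \left(-21 + 19\right) \frac{249}{7} = \left(-2\right) \frac{249}{7} = - \frac{498}{7}$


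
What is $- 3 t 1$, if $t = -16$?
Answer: $48$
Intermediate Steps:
$- 3 t 1 = \left(-3\right) \left(-16\right) 1 = 48 \cdot 1 = 48$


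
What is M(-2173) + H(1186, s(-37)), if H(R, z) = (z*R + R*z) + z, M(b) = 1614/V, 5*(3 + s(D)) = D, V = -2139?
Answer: -87984038/3565 ≈ -24680.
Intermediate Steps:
s(D) = -3 + D/5
M(b) = -538/713 (M(b) = 1614/(-2139) = 1614*(-1/2139) = -538/713)
H(R, z) = z + 2*R*z (H(R, z) = (R*z + R*z) + z = 2*R*z + z = z + 2*R*z)
M(-2173) + H(1186, s(-37)) = -538/713 + (-3 + (⅕)*(-37))*(1 + 2*1186) = -538/713 + (-3 - 37/5)*(1 + 2372) = -538/713 - 52/5*2373 = -538/713 - 123396/5 = -87984038/3565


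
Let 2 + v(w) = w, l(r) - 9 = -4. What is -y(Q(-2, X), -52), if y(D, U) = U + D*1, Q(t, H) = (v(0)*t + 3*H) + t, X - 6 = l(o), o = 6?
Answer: 17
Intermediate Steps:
l(r) = 5 (l(r) = 9 - 4 = 5)
X = 11 (X = 6 + 5 = 11)
v(w) = -2 + w
Q(t, H) = -t + 3*H (Q(t, H) = ((-2 + 0)*t + 3*H) + t = (-2*t + 3*H) + t = -t + 3*H)
y(D, U) = D + U (y(D, U) = U + D = D + U)
-y(Q(-2, X), -52) = -((-1*(-2) + 3*11) - 52) = -((2 + 33) - 52) = -(35 - 52) = -1*(-17) = 17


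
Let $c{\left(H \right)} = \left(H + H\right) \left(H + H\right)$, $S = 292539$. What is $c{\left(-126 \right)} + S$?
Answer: $356043$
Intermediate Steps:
$c{\left(H \right)} = 4 H^{2}$ ($c{\left(H \right)} = 2 H 2 H = 4 H^{2}$)
$c{\left(-126 \right)} + S = 4 \left(-126\right)^{2} + 292539 = 4 \cdot 15876 + 292539 = 63504 + 292539 = 356043$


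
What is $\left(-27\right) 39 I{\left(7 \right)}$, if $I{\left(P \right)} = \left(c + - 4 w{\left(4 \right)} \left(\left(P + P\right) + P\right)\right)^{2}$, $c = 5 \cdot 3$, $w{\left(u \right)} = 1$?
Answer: $-5013333$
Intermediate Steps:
$c = 15$
$I{\left(P \right)} = \left(15 - 12 P\right)^{2}$ ($I{\left(P \right)} = \left(15 + \left(-4\right) 1 \left(\left(P + P\right) + P\right)\right)^{2} = \left(15 - 4 \left(2 P + P\right)\right)^{2} = \left(15 - 4 \cdot 3 P\right)^{2} = \left(15 - 12 P\right)^{2}$)
$\left(-27\right) 39 I{\left(7 \right)} = \left(-27\right) 39 \cdot 9 \left(-5 + 4 \cdot 7\right)^{2} = - 1053 \cdot 9 \left(-5 + 28\right)^{2} = - 1053 \cdot 9 \cdot 23^{2} = - 1053 \cdot 9 \cdot 529 = \left(-1053\right) 4761 = -5013333$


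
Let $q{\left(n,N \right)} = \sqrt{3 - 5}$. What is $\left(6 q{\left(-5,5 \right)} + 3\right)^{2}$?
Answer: $-63 + 36 i \sqrt{2} \approx -63.0 + 50.912 i$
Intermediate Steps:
$q{\left(n,N \right)} = i \sqrt{2}$ ($q{\left(n,N \right)} = \sqrt{-2} = i \sqrt{2}$)
$\left(6 q{\left(-5,5 \right)} + 3\right)^{2} = \left(6 i \sqrt{2} + 3\right)^{2} = \left(3 + 6 i \sqrt{2}\right)^{2}$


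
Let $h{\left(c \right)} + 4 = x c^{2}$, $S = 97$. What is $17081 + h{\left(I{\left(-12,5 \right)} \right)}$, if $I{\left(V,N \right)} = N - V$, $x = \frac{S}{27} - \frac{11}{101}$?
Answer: $\frac{49314479}{2727} \approx 18084.0$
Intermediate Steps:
$x = \frac{9500}{2727}$ ($x = \frac{97}{27} - \frac{11}{101} = \frac{9500}{2727} \approx 3.4837$)
$h{\left(c \right)} = -4 + \frac{9500 c^{2}}{2727}$
$17081 + h{\left(I{\left(-12,5 \right)} \right)} = 17081 - \left(4 - \frac{9500 \left(5 - -12\right)^{2}}{2727}\right) = 17081 - \left(4 - \frac{9500 \left(5 + 12\right)^{2}}{2727}\right) = 17081 - \left(4 - \frac{9500 \cdot 17^{2}}{2727}\right) = 17081 + \left(-4 + \frac{9500}{2727} \cdot 289\right) = 17081 + \left(-4 + \frac{2745500}{2727}\right) = 17081 + \frac{2734592}{2727} = \frac{49314479}{2727}$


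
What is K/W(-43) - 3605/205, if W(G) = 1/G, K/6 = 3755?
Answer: -39721111/41 ≈ -9.6881e+5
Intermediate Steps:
K = 22530 (K = 6*3755 = 22530)
K/W(-43) - 3605/205 = 22530/(1/(-43)) - 3605/205 = 22530/(-1/43) - 3605*1/205 = 22530*(-43) - 721/41 = -968790 - 721/41 = -39721111/41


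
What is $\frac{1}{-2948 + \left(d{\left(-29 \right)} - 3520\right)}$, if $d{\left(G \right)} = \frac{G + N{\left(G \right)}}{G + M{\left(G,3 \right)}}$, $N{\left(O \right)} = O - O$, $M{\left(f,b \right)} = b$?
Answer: $- \frac{26}{168139} \approx -0.00015463$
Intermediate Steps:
$N{\left(O \right)} = 0$
$d{\left(G \right)} = \frac{G}{3 + G}$ ($d{\left(G \right)} = \frac{G + 0}{G + 3} = \frac{G}{3 + G}$)
$\frac{1}{-2948 + \left(d{\left(-29 \right)} - 3520\right)} = \frac{1}{-2948 - \left(3520 + \frac{29}{3 - 29}\right)} = \frac{1}{-2948 - \left(3520 + \frac{29}{-26}\right)} = \frac{1}{-2948 - \frac{91491}{26}} = \frac{1}{- \frac{168139}{26}} = - \frac{26}{168139}$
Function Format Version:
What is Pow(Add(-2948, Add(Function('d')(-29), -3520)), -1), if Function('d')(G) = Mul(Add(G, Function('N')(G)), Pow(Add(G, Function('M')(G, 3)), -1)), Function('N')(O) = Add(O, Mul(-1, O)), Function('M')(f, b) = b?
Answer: Rational(-26, 168139) ≈ -0.00015463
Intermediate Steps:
Function('N')(O) = 0
Function('d')(G) = Mul(G, Pow(Add(3, G), -1)) (Function('d')(G) = Mul(Add(G, 0), Pow(Add(G, 3), -1)) = Mul(G, Pow(Add(3, G), -1)))
Pow(Add(-2948, Add(Function('d')(-29), -3520)), -1) = Pow(Add(-2948, Add(Mul(-29, Pow(Add(3, -29), -1)), -3520)), -1) = Pow(Add(-2948, Add(Mul(-29, Pow(-26, -1)), -3520)), -1) = Pow(Add(-2948, Add(Mul(-29, Rational(-1, 26)), -3520)), -1) = Pow(Add(-2948, Add(Rational(29, 26), -3520)), -1) = Pow(Add(-2948, Rational(-91491, 26)), -1) = Pow(Rational(-168139, 26), -1) = Rational(-26, 168139)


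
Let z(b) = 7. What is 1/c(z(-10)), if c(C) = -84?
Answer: -1/84 ≈ -0.011905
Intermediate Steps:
1/c(z(-10)) = 1/(-84) = -1/84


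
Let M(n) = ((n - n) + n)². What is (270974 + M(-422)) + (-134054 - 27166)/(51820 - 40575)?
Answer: 1009899198/2249 ≈ 4.4904e+5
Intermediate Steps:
M(n) = n² (M(n) = (0 + n)² = n²)
(270974 + M(-422)) + (-134054 - 27166)/(51820 - 40575) = (270974 + (-422)²) + (-134054 - 27166)/(51820 - 40575) = (270974 + 178084) - 161220/11245 = 449058 - 161220*1/11245 = 449058 - 32244/2249 = 1009899198/2249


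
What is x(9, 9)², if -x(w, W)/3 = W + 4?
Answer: 1521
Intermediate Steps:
x(w, W) = -12 - 3*W (x(w, W) = -3*(W + 4) = -3*(4 + W) = -12 - 3*W)
x(9, 9)² = (-12 - 3*9)² = (-12 - 27)² = (-39)² = 1521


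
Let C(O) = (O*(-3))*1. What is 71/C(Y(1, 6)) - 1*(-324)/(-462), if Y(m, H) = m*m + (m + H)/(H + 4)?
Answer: -57424/3927 ≈ -14.623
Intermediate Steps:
Y(m, H) = m² + (H + m)/(4 + H)
C(O) = -3*O (C(O) = -3*O*1 = -3*O)
71/C(Y(1, 6)) - 1*(-324)/(-462) = 71/((-3*(6 + 1 + 4*1² + 6*1²)/(4 + 6))) - 1*(-324)/(-462) = 71/((-3*(6 + 1 + 4*1 + 6*1)/10)) + 324*(-1/462) = 71/((-3*(6 + 1 + 4 + 6)/10)) - 54/77 = 71/((-3*17/10)) - 54/77 = 71/(-51/10) - 54/77 = 71*(-10/51) - 54/77 = -710/51 - 54/77 = -57424/3927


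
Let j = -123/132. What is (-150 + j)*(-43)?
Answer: 285563/44 ≈ 6490.1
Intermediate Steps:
j = -41/44 (j = -123*1/132 = -41/44 ≈ -0.93182)
(-150 + j)*(-43) = (-150 - 41/44)*(-43) = -6641/44*(-43) = 285563/44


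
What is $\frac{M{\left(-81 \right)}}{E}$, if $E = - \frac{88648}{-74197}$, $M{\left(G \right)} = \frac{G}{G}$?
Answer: $\frac{74197}{88648} \approx 0.83698$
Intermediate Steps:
$M{\left(G \right)} = 1$
$E = \frac{88648}{74197}$ ($E = \left(-88648\right) \left(- \frac{1}{74197}\right) = \frac{88648}{74197} \approx 1.1948$)
$\frac{M{\left(-81 \right)}}{E} = 1 \frac{1}{\frac{88648}{74197}} = 1 \cdot \frac{74197}{88648} = \frac{74197}{88648}$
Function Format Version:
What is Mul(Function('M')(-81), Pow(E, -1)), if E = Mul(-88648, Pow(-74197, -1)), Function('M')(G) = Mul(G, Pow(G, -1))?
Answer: Rational(74197, 88648) ≈ 0.83698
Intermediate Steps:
Function('M')(G) = 1
E = Rational(88648, 74197) (E = Mul(-88648, Rational(-1, 74197)) = Rational(88648, 74197) ≈ 1.1948)
Mul(Function('M')(-81), Pow(E, -1)) = Mul(1, Pow(Rational(88648, 74197), -1)) = Mul(1, Rational(74197, 88648)) = Rational(74197, 88648)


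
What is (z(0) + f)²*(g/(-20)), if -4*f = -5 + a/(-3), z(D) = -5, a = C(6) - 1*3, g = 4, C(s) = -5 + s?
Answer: -2209/720 ≈ -3.0681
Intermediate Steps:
a = -2 (a = (-5 + 6) - 1*3 = 1 - 3 = -2)
f = 13/12 (f = -(-5 - 2/(-3))/4 = -(-5 - 2*(-⅓))/4 = -(-5 + ⅔)/4 = -¼*(-13/3) = 13/12 ≈ 1.0833)
(z(0) + f)²*(g/(-20)) = (-5 + 13/12)²*(4/(-20)) = (-47/12)²*(-1/20*4) = (2209/144)*(-⅕) = -2209/720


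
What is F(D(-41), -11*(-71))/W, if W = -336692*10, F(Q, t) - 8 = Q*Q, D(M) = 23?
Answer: -537/3366920 ≈ -0.00015949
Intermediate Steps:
F(Q, t) = 8 + Q**2 (F(Q, t) = 8 + Q*Q = 8 + Q**2)
W = -3366920
F(D(-41), -11*(-71))/W = (8 + 23**2)/(-3366920) = (8 + 529)*(-1/3366920) = 537*(-1/3366920) = -537/3366920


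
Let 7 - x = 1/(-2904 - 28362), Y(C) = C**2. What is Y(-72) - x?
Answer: 161864081/31266 ≈ 5177.0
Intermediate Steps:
x = 218863/31266 (x = 7 - 1/(-2904 - 28362) = 7 - 1/(-31266) = 7 - 1*(-1/31266) = 7 + 1/31266 = 218863/31266 ≈ 7.0000)
Y(-72) - x = (-72)**2 - 1*218863/31266 = 5184 - 218863/31266 = 161864081/31266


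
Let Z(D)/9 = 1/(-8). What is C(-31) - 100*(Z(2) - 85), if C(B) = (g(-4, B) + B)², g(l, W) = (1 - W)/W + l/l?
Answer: 18404113/1922 ≈ 9575.5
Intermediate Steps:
g(l, W) = 1 + (1 - W)/W (g(l, W) = (1 - W)/W + 1 = 1 + (1 - W)/W)
Z(D) = -9/8 (Z(D) = 9/(-8) = 9*(-⅛) = -9/8)
C(B) = (B + 1/B)² (C(B) = (1/B + B)² = (B + 1/B)²)
C(-31) - 100*(Z(2) - 85) = (1 + (-31)²)²/(-31)² - 100*(-9/8 - 85) = (1 + 961)²/961 - 100*(-689/8) = (1/961)*962² + 17225/2 = (1/961)*925444 + 17225/2 = 925444/961 + 17225/2 = 18404113/1922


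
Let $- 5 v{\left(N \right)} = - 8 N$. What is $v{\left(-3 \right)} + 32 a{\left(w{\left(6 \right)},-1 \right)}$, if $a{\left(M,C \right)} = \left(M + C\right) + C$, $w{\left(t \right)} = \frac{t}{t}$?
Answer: $- \frac{184}{5} \approx -36.8$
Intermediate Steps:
$w{\left(t \right)} = 1$
$a{\left(M,C \right)} = M + 2 C$ ($a{\left(M,C \right)} = \left(C + M\right) + C = M + 2 C$)
$v{\left(N \right)} = \frac{8 N}{5}$ ($v{\left(N \right)} = - \frac{\left(-8\right) N}{5} = \frac{8 N}{5}$)
$v{\left(-3 \right)} + 32 a{\left(w{\left(6 \right)},-1 \right)} = \frac{8}{5} \left(-3\right) + 32 \left(1 + 2 \left(-1\right)\right) = - \frac{24}{5} + 32 \left(1 - 2\right) = - \frac{24}{5} + 32 \left(-1\right) = - \frac{24}{5} - 32 = - \frac{184}{5}$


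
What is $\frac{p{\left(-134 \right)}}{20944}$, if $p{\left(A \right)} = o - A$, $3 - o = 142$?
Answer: $- \frac{5}{20944} \approx -0.00023873$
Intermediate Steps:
$o = -139$ ($o = 3 - 142 = -139$)
$p{\left(A \right)} = -139 - A$
$\frac{p{\left(-134 \right)}}{20944} = \frac{-139 - -134}{20944} = \left(-139 + 134\right) \frac{1}{20944} = \left(-5\right) \frac{1}{20944} = - \frac{5}{20944}$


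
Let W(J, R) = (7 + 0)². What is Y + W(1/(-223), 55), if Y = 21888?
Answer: 21937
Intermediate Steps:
W(J, R) = 49 (W(J, R) = 7² = 49)
Y + W(1/(-223), 55) = 21888 + 49 = 21937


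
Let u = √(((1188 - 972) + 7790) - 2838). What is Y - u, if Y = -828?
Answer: -828 - 4*√323 ≈ -899.89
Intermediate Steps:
u = 4*√323 (u = √((216 + 7790) - 2838) = √(8006 - 2838) = √5168 = 4*√323 ≈ 71.889)
Y - u = -828 - 4*√323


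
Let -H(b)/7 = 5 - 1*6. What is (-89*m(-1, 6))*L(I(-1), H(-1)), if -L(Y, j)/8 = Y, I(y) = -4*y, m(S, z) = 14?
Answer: 39872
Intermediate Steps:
H(b) = 7 (H(b) = -7*(5 - 1*6) = -7*(5 - 6) = -7*(-1) = 7)
L(Y, j) = -8*Y
(-89*m(-1, 6))*L(I(-1), H(-1)) = (-89*14)*(-(-32)*(-1)) = -(-9968)*4 = -1246*(-32) = 39872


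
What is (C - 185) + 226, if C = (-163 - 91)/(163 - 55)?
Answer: 2087/54 ≈ 38.648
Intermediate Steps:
C = -127/54 (C = -254/108 = -254*1/108 = -127/54 ≈ -2.3519)
(C - 185) + 226 = (-127/54 - 185) + 226 = -10117/54 + 226 = 2087/54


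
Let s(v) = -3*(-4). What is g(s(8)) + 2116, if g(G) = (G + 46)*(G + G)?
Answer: 3508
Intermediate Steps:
s(v) = 12
g(G) = 2*G*(46 + G) (g(G) = (46 + G)*(2*G) = 2*G*(46 + G))
g(s(8)) + 2116 = 2*12*(46 + 12) + 2116 = 2*12*58 + 2116 = 1392 + 2116 = 3508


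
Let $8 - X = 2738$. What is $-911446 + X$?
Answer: $-914176$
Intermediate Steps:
$X = -2730$ ($X = 8 - 2738 = -2730$)
$-911446 + X = -911446 - 2730 = -914176$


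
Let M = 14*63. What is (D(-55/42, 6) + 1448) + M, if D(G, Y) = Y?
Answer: 2336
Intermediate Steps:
M = 882
(D(-55/42, 6) + 1448) + M = (6 + 1448) + 882 = 1454 + 882 = 2336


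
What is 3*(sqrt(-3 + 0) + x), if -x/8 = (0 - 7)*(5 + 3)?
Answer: 1344 + 3*I*sqrt(3) ≈ 1344.0 + 5.1962*I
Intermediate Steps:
x = 448 (x = -8*(0 - 7)*(5 + 3) = -(-56)*8 = -8*(-56) = 448)
3*(sqrt(-3 + 0) + x) = 3*(sqrt(-3 + 0) + 448) = 3*(sqrt(-3) + 448) = 3*(I*sqrt(3) + 448) = 3*(448 + I*sqrt(3)) = 1344 + 3*I*sqrt(3)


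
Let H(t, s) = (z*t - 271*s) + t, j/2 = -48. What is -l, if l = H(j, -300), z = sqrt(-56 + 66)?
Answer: -81204 + 96*sqrt(10) ≈ -80900.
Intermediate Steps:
j = -96 (j = 2*(-48) = -96)
z = sqrt(10) ≈ 3.1623
H(t, s) = t - 271*s + t*sqrt(10) (H(t, s) = (sqrt(10)*t - 271*s) + t = (t*sqrt(10) - 271*s) + t = (-271*s + t*sqrt(10)) + t = t - 271*s + t*sqrt(10))
l = 81204 - 96*sqrt(10) (l = -96 - 271*(-300) - 96*sqrt(10) = -96 + 81300 - 96*sqrt(10) = 81204 - 96*sqrt(10) ≈ 80900.)
-l = -(81204 - 96*sqrt(10)) = -81204 + 96*sqrt(10)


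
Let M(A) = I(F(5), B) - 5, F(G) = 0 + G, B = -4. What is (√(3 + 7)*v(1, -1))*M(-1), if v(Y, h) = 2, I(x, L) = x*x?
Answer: 40*√10 ≈ 126.49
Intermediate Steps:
F(G) = G
I(x, L) = x²
M(A) = 20 (M(A) = 5² - 5 = 25 - 5 = 20)
(√(3 + 7)*v(1, -1))*M(-1) = (√(3 + 7)*2)*20 = (√10*2)*20 = (2*√10)*20 = 40*√10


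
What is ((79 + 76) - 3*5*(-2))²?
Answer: 34225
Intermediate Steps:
((79 + 76) - 3*5*(-2))² = (155 - 15*(-2))² = (155 + 30)² = 185² = 34225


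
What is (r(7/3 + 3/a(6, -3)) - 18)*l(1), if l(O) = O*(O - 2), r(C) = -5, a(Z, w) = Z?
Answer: 23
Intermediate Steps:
l(O) = O*(-2 + O)
(r(7/3 + 3/a(6, -3)) - 18)*l(1) = (-5 - 18)*(1*(-2 + 1)) = -23*(-1) = 23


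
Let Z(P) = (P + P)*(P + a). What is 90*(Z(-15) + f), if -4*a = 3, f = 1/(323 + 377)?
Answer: 2976759/70 ≈ 42525.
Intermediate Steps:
f = 1/700 ≈ 0.0014286
a = -3/4 (a = -1/4*3 = -3/4 ≈ -0.75000)
Z(P) = 2*P*(-3/4 + P) (Z(P) = (P + P)*(P - 3/4) = (2*P)*(-3/4 + P) = 2*P*(-3/4 + P))
90*(Z(-15) + f) = 90*((1/2)*(-15)*(-3 + 4*(-15)) + 1/700) = 90*((1/2)*(-15)*(-3 - 60) + 1/700) = 90*((1/2)*(-15)*(-63) + 1/700) = 90*(945/2 + 1/700) = 90*(330751/700) = 2976759/70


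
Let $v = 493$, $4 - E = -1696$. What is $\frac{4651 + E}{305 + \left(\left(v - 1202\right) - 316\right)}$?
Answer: $- \frac{2117}{240} \approx -8.8208$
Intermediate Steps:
$E = 1700$ ($E = 4 - -1696 = 4 + 1696 = 1700$)
$\frac{4651 + E}{305 + \left(\left(v - 1202\right) - 316\right)} = \frac{4651 + 1700}{305 + \left(\left(493 - 1202\right) - 316\right)} = \frac{6351}{305 - 1025} = \frac{6351}{-720} = 6351 \left(- \frac{1}{720}\right) = - \frac{2117}{240}$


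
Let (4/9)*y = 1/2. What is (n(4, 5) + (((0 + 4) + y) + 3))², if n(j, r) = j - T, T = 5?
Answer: 3249/64 ≈ 50.766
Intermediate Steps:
n(j, r) = -5 + j (n(j, r) = j - 1*5 = j - 5 = -5 + j)
y = 9/8 (y = 9*(1/2)/4 = 9*(1*(½))/4 = (9/4)*(½) = 9/8 ≈ 1.1250)
(n(4, 5) + (((0 + 4) + y) + 3))² = ((-5 + 4) + (((0 + 4) + 9/8) + 3))² = (-1 + ((4 + 9/8) + 3))² = (-1 + (41/8 + 3))² = (-1 + 65/8)² = (57/8)² = 3249/64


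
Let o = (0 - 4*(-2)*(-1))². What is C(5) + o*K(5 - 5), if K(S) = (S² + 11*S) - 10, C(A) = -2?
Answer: -642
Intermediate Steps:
K(S) = -10 + S² + 11*S
o = 64 (o = (0 + 8*(-1))² = (0 - 8)² = (-8)² = 64)
C(5) + o*K(5 - 5) = -2 + 64*(-10 + (5 - 5)² + 11*(5 - 5)) = -2 + 64*(-10 + 0² + 11*0) = -2 + 64*(-10 + 0 + 0) = -2 + 64*(-10) = -2 - 640 = -642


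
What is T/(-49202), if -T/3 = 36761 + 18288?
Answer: 165147/49202 ≈ 3.3565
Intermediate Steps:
T = -165147 (T = -3*(36761 + 18288) = -3*55049 = -165147)
T/(-49202) = -165147/(-49202) = -165147*(-1/49202) = 165147/49202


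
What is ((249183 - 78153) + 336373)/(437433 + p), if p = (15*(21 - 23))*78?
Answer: 507403/435093 ≈ 1.1662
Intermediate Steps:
p = -2340 (p = (15*(-2))*78 = -30*78 = -2340)
((249183 - 78153) + 336373)/(437433 + p) = ((249183 - 78153) + 336373)/(437433 - 2340) = (171030 + 336373)/435093 = 507403*(1/435093) = 507403/435093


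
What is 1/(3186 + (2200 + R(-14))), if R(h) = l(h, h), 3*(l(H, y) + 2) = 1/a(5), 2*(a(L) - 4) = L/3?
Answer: 29/156138 ≈ 0.00018573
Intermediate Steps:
a(L) = 4 + L/6 (a(L) = 4 + (L/3)/2 = 4 + L/6)
l(H, y) = -56/29 (l(H, y) = -2 + 1/(3*(4 + (⅙)*5)) = -2 + 1/(3*(4 + ⅚)) = -2 + 1/(3*(29/6)) = -2 + (⅓)*(6/29) = -2 + 2/29 = -56/29)
R(h) = -56/29
1/(3186 + (2200 + R(-14))) = 1/(3186 + (2200 - 56/29)) = 1/(3186 + 63744/29) = 1/(156138/29) = 29/156138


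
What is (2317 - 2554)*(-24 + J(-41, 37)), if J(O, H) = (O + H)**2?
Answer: 1896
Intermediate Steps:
J(O, H) = (H + O)**2
(2317 - 2554)*(-24 + J(-41, 37)) = (2317 - 2554)*(-24 + (37 - 41)**2) = -237*(-24 + (-4)**2) = -237*(-24 + 16) = -237*(-8) = 1896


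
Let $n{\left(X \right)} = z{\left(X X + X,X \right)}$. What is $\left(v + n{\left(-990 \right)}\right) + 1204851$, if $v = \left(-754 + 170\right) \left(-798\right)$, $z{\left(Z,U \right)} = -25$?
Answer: $1670858$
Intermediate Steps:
$n{\left(X \right)} = -25$
$v = 466032$ ($v = \left(-584\right) \left(-798\right) = 466032$)
$\left(v + n{\left(-990 \right)}\right) + 1204851 = \left(466032 - 25\right) + 1204851 = 466007 + 1204851 = 1670858$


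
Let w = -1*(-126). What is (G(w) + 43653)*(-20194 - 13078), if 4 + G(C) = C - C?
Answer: -1452289528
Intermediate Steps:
w = 126
G(C) = -4 (G(C) = -4 + (C - C) = -4 + 0 = -4)
(G(w) + 43653)*(-20194 - 13078) = (-4 + 43653)*(-20194 - 13078) = 43649*(-33272) = -1452289528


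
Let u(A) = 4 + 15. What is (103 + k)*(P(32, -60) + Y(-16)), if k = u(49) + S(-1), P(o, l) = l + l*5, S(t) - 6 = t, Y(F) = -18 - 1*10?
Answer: -49276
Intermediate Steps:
Y(F) = -28 (Y(F) = -18 - 10 = -28)
S(t) = 6 + t
u(A) = 19
P(o, l) = 6*l (P(o, l) = l + 5*l = 6*l)
k = 24 (k = 19 + (6 - 1) = 19 + 5 = 24)
(103 + k)*(P(32, -60) + Y(-16)) = (103 + 24)*(6*(-60) - 28) = 127*(-360 - 28) = 127*(-388) = -49276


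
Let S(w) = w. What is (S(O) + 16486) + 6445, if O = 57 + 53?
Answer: 23041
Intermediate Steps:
O = 110
(S(O) + 16486) + 6445 = (110 + 16486) + 6445 = 16596 + 6445 = 23041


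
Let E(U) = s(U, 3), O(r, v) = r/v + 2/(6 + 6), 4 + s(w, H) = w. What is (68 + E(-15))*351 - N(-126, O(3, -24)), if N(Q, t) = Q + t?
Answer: 415799/24 ≈ 17325.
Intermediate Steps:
s(w, H) = -4 + w
O(r, v) = ⅙ + r/v (O(r, v) = r/v + 2/12 = r/v + 2*(1/12) = r/v + ⅙ = ⅙ + r/v)
E(U) = -4 + U
(68 + E(-15))*351 - N(-126, O(3, -24)) = (68 + (-4 - 15))*351 - (-126 + (3 + (⅙)*(-24))/(-24)) = (68 - 19)*351 - (-126 - (3 - 4)/24) = 49*351 - (-126 - 1/24*(-1)) = 17199 - (-126 + 1/24) = 17199 - 1*(-3023/24) = 17199 + 3023/24 = 415799/24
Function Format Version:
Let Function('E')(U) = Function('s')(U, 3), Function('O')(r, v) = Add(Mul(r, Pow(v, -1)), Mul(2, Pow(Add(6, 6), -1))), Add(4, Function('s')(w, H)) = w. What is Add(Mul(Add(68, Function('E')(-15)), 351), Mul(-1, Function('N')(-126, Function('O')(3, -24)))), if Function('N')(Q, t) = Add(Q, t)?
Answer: Rational(415799, 24) ≈ 17325.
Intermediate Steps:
Function('s')(w, H) = Add(-4, w)
Function('O')(r, v) = Add(Rational(1, 6), Mul(r, Pow(v, -1))) (Function('O')(r, v) = Add(Mul(r, Pow(v, -1)), Mul(2, Pow(12, -1))) = Add(Mul(r, Pow(v, -1)), Mul(2, Rational(1, 12))) = Add(Mul(r, Pow(v, -1)), Rational(1, 6)) = Add(Rational(1, 6), Mul(r, Pow(v, -1))))
Function('E')(U) = Add(-4, U)
Add(Mul(Add(68, Function('E')(-15)), 351), Mul(-1, Function('N')(-126, Function('O')(3, -24)))) = Add(Mul(Add(68, Add(-4, -15)), 351), Mul(-1, Add(-126, Mul(Pow(-24, -1), Add(3, Mul(Rational(1, 6), -24)))))) = Add(Mul(Add(68, -19), 351), Mul(-1, Add(-126, Mul(Rational(-1, 24), Add(3, -4))))) = Add(Mul(49, 351), Mul(-1, Add(-126, Mul(Rational(-1, 24), -1)))) = Add(17199, Mul(-1, Add(-126, Rational(1, 24)))) = Add(17199, Mul(-1, Rational(-3023, 24))) = Add(17199, Rational(3023, 24)) = Rational(415799, 24)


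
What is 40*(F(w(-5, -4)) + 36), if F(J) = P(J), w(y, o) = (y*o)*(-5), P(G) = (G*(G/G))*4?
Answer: -14560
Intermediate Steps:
P(G) = 4*G (P(G) = (G*1)*4 = G*4 = 4*G)
w(y, o) = -5*o*y (w(y, o) = (o*y)*(-5) = -5*o*y)
F(J) = 4*J
40*(F(w(-5, -4)) + 36) = 40*(4*(-5*(-4)*(-5)) + 36) = 40*(4*(-100) + 36) = 40*(-400 + 36) = 40*(-364) = -14560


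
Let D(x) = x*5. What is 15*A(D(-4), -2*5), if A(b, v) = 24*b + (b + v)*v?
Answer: -2700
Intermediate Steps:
D(x) = 5*x
A(b, v) = 24*b + v*(b + v)
15*A(D(-4), -2*5) = 15*((-2*5)² + 24*(5*(-4)) + (5*(-4))*(-2*5)) = 15*((-10)² + 24*(-20) - 20*(-10)) = 15*(100 - 480 + 200) = 15*(-180) = -2700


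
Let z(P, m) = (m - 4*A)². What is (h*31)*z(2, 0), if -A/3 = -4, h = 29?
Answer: 2071296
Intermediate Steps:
A = 12 (A = -3*(-4) = 12)
z(P, m) = (-48 + m)² (z(P, m) = (m - 4*12)² = (m - 48)² = (-48 + m)²)
(h*31)*z(2, 0) = (29*31)*(-48 + 0)² = 899*(-48)² = 899*2304 = 2071296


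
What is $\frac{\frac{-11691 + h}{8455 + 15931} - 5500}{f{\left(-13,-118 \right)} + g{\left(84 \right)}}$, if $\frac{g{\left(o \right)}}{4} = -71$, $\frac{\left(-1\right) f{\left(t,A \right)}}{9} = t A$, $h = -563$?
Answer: $\frac{67067627}{171799370} \approx 0.39038$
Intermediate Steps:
$f{\left(t,A \right)} = - 9 A t$ ($f{\left(t,A \right)} = - 9 t A = - 9 A t$)
$g{\left(o \right)} = -284$ ($g{\left(o \right)} = 4 \left(-71\right) = -284$)
$\frac{\frac{-11691 + h}{8455 + 15931} - 5500}{f{\left(-13,-118 \right)} + g{\left(84 \right)}} = \frac{\frac{-11691 - 563}{8455 + 15931} - 5500}{\left(-9\right) \left(-118\right) \left(-13\right) - 284} = \frac{- \frac{12254}{24386} - 5500}{-13806 - 284} = \frac{\left(-12254\right) \frac{1}{24386} - 5500}{-14090} = \left(- \frac{6127}{12193} - 5500\right) \left(- \frac{1}{14090}\right) = \left(- \frac{67067627}{12193}\right) \left(- \frac{1}{14090}\right) = \frac{67067627}{171799370}$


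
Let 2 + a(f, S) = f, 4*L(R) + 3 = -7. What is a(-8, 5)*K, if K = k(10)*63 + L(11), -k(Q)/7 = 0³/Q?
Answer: 25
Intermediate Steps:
k(Q) = 0 (k(Q) = -7*0³/Q = -0/Q = -7*0 = 0)
L(R) = -5/2 (L(R) = -¾ + (¼)*(-7) = -¾ - 7/4 = -5/2)
a(f, S) = -2 + f
K = -5/2 (K = 0*63 - 5/2 = 0 - 5/2 = -5/2 ≈ -2.5000)
a(-8, 5)*K = (-2 - 8)*(-5/2) = -10*(-5/2) = 25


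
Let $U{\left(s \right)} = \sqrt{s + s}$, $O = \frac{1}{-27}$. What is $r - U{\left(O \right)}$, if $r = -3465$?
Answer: $-3465 - \frac{i \sqrt{6}}{9} \approx -3465.0 - 0.27217 i$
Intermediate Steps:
$O = - \frac{1}{27} \approx -0.037037$
$U{\left(s \right)} = \sqrt{2} \sqrt{s}$ ($U{\left(s \right)} = \sqrt{2 s} = \sqrt{2} \sqrt{s}$)
$r - U{\left(O \right)} = -3465 - \sqrt{2} \sqrt{- \frac{1}{27}} = -3465 - \sqrt{2} \frac{i \sqrt{3}}{9} = -3465 - \frac{i \sqrt{6}}{9}$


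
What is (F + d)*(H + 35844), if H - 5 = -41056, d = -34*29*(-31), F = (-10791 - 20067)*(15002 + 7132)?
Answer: 3556278974042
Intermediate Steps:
F = -683010972 (F = -30858*22134 = -683010972)
d = 30566 (d = -986*(-31) = 30566)
H = -41051 (H = 5 - 41056 = -41051)
(F + d)*(H + 35844) = (-683010972 + 30566)*(-41051 + 35844) = -682980406*(-5207) = 3556278974042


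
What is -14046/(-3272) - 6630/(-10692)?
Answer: 7161383/1457676 ≈ 4.9129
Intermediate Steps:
-14046/(-3272) - 6630/(-10692) = -14046*(-1/3272) - 6630*(-1/10692) = 7023/1636 + 1105/1782 = 7161383/1457676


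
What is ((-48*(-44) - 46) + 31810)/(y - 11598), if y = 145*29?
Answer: -33876/7393 ≈ -4.5822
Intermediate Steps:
y = 4205
((-48*(-44) - 46) + 31810)/(y - 11598) = ((-48*(-44) - 46) + 31810)/(4205 - 11598) = ((2112 - 46) + 31810)/(-7393) = (2066 + 31810)*(-1/7393) = 33876*(-1/7393) = -33876/7393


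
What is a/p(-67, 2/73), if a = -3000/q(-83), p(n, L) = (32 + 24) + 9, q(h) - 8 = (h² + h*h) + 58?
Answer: -150/44993 ≈ -0.0033339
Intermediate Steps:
q(h) = 66 + 2*h² (q(h) = 8 + ((h² + h*h) + 58) = 8 + ((h² + h²) + 58) = 8 + (2*h² + 58) = 8 + (58 + 2*h²) = 66 + 2*h²)
p(n, L) = 65 (p(n, L) = 56 + 9 = 65)
a = -750/3461 (a = -3000/(66 + 2*(-83)²) = -3000/(66 + 2*6889) = -3000/(66 + 13778) = -3000/13844 = -3000*1/13844 = -750/3461 ≈ -0.21670)
a/p(-67, 2/73) = -750/3461/65 = -750/3461*1/65 = -150/44993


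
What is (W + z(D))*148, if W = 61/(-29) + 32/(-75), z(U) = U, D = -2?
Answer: -1458244/2175 ≈ -670.46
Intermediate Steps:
W = -5503/2175 (W = 61*(-1/29) + 32*(-1/75) = -61/29 - 32/75 = -5503/2175 ≈ -2.5301)
(W + z(D))*148 = (-5503/2175 - 2)*148 = -9853/2175*148 = -1458244/2175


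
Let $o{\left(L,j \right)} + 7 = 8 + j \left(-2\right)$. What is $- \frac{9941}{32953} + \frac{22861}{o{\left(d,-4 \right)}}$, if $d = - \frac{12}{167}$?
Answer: $\frac{753249064}{296577} \approx 2539.8$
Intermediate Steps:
$d = - \frac{12}{167}$ ($d = \left(-12\right) \frac{1}{167} = - \frac{12}{167} \approx -0.071856$)
$o{\left(L,j \right)} = 1 - 2 j$ ($o{\left(L,j \right)} = -7 + \left(8 + j \left(-2\right)\right) = -7 - \left(-8 + 2 j\right) = 1 - 2 j$)
$- \frac{9941}{32953} + \frac{22861}{o{\left(d,-4 \right)}} = - \frac{9941}{32953} + \frac{22861}{1 - -8} = \left(-9941\right) \frac{1}{32953} + \frac{22861}{1 + 8} = - \frac{9941}{32953} + \frac{22861}{9} = \frac{753249064}{296577}$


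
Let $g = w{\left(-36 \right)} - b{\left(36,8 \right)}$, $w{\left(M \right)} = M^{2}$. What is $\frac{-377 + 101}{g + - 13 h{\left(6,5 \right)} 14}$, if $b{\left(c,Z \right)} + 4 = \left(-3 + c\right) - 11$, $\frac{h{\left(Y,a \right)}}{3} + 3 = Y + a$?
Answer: $\frac{46}{515} \approx 0.08932$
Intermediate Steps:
$h{\left(Y,a \right)} = -9 + 3 Y + 3 a$ ($h{\left(Y,a \right)} = -9 + 3 \left(Y + a\right) = -9 + \left(3 Y + 3 a\right) = -9 + 3 Y + 3 a$)
$b{\left(c,Z \right)} = -18 + c$ ($b{\left(c,Z \right)} = -4 + \left(\left(-3 + c\right) - 11\right) = -4 + \left(-14 + c\right) = -18 + c$)
$g = 1278$ ($g = \left(-36\right)^{2} - \left(-18 + 36\right) = 1296 - 18 = 1278$)
$\frac{-377 + 101}{g + - 13 h{\left(6,5 \right)} 14} = \frac{-377 + 101}{1278 + - 13 \left(-9 + 3 \cdot 6 + 3 \cdot 5\right) 14} = - \frac{276}{1278 + - 13 \left(-9 + 18 + 15\right) 14} = - \frac{276}{1278 + \left(-13\right) 24 \cdot 14} = - \frac{276}{1278 - 4368} = - \frac{276}{-3090} = \left(-276\right) \left(- \frac{1}{3090}\right) = \frac{46}{515}$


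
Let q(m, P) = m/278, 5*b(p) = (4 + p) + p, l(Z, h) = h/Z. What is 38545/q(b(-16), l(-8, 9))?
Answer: -26788775/14 ≈ -1.9135e+6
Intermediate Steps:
b(p) = 4/5 + 2*p/5 (b(p) = ((4 + p) + p)/5 = (4 + 2*p)/5 = 4/5 + 2*p/5)
q(m, P) = m/278 (q(m, P) = m*(1/278) = m/278)
38545/q(b(-16), l(-8, 9)) = 38545/(((4/5 + (2/5)*(-16))/278)) = 38545/(((4/5 - 32/5)/278)) = 38545/(((1/278)*(-28/5))) = 38545/(-14/695) = 38545*(-695/14) = -26788775/14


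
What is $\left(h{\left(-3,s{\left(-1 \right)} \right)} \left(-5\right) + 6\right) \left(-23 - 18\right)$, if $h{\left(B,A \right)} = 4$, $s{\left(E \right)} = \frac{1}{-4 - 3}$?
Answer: $574$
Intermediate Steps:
$s{\left(E \right)} = - \frac{1}{7}$ ($s{\left(E \right)} = \frac{1}{-7} = - \frac{1}{7}$)
$\left(h{\left(-3,s{\left(-1 \right)} \right)} \left(-5\right) + 6\right) \left(-23 - 18\right) = \left(4 \left(-5\right) + 6\right) \left(-23 - 18\right) = \left(-20 + 6\right) \left(-41\right) = \left(-14\right) \left(-41\right) = 574$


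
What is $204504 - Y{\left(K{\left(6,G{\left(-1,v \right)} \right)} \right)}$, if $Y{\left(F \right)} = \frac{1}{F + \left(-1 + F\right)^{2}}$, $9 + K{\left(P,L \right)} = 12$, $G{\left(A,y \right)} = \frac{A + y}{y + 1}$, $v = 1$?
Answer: $\frac{1431527}{7} \approx 2.045 \cdot 10^{5}$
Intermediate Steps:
$G{\left(A,y \right)} = \frac{A + y}{1 + y}$
$K{\left(P,L \right)} = 3$ ($K{\left(P,L \right)} = -9 + 12 = 3$)
$204504 - Y{\left(K{\left(6,G{\left(-1,v \right)} \right)} \right)} = 204504 - \frac{1}{3 + \left(-1 + 3\right)^{2}} = 204504 - \frac{1}{3 + 2^{2}} = 204504 - \frac{1}{3 + 4} = 204504 - \frac{1}{7} = \frac{1431527}{7}$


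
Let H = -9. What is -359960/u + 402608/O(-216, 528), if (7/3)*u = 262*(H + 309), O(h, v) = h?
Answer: -33152509/17685 ≈ -1874.6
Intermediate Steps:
u = 235800/7 (u = 3*(262*(-9 + 309))/7 = 3*(262*300)/7 = (3/7)*78600 = 235800/7 ≈ 33686.)
-359960/u + 402608/O(-216, 528) = -359960/235800/7 + 402608/(-216) = -359960*7/235800 + 402608*(-1/216) = -62993/5895 - 50326/27 = -33152509/17685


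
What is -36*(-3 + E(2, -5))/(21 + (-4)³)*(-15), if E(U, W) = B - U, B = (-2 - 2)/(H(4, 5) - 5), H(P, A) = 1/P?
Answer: 42660/817 ≈ 52.215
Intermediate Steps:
B = 16/19 (B = (-2 - 2)/(1/4 - 5) = -4/(¼ - 5) = -4/(-19/4) = -4*(-4/19) = 16/19 ≈ 0.84210)
E(U, W) = 16/19 - U
-36*(-3 + E(2, -5))/(21 + (-4)³)*(-15) = -36*(-3 + (16/19 - 1*2))/(21 + (-4)³)*(-15) = -36*(-3 + (16/19 - 2))/(21 - 64)*(-15) = -36*(-3 - 22/19)/(-43)*(-15) = -(-2844)*(-1)/(19*43)*(-15) = -36*79/817*(-15) = -2844/817*(-15) = 42660/817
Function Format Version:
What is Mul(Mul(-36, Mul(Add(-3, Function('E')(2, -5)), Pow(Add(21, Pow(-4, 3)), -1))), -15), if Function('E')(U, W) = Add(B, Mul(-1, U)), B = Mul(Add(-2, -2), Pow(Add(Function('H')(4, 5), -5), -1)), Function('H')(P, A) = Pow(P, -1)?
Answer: Rational(42660, 817) ≈ 52.215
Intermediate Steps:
B = Rational(16, 19) (B = Mul(Add(-2, -2), Pow(Add(Pow(4, -1), -5), -1)) = Mul(-4, Pow(Add(Rational(1, 4), -5), -1)) = Mul(-4, Pow(Rational(-19, 4), -1)) = Mul(-4, Rational(-4, 19)) = Rational(16, 19) ≈ 0.84210)
Function('E')(U, W) = Add(Rational(16, 19), Mul(-1, U))
Mul(Mul(-36, Mul(Add(-3, Function('E')(2, -5)), Pow(Add(21, Pow(-4, 3)), -1))), -15) = Mul(Mul(-36, Mul(Add(-3, Add(Rational(16, 19), Mul(-1, 2))), Pow(Add(21, Pow(-4, 3)), -1))), -15) = Mul(Mul(-36, Mul(Add(-3, Add(Rational(16, 19), -2)), Pow(Add(21, -64), -1))), -15) = Mul(Mul(-36, Mul(Add(-3, Rational(-22, 19)), Pow(-43, -1))), -15) = Mul(Mul(-36, Mul(Rational(-79, 19), Rational(-1, 43))), -15) = Mul(Mul(-36, Rational(79, 817)), -15) = Mul(Rational(-2844, 817), -15) = Rational(42660, 817)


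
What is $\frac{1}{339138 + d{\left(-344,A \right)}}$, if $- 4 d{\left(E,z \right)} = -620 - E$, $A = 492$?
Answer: $\frac{1}{339207} \approx 2.9481 \cdot 10^{-6}$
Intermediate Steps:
$d{\left(E,z \right)} = 155 + \frac{E}{4}$ ($d{\left(E,z \right)} = - \frac{-620 - E}{4} = 155 + \frac{E}{4}$)
$\frac{1}{339138 + d{\left(-344,A \right)}} = \frac{1}{339138 + \left(155 + \frac{1}{4} \left(-344\right)\right)} = \frac{1}{339138 + \left(155 - 86\right)} = \frac{1}{339138 + 69} = \frac{1}{339207}$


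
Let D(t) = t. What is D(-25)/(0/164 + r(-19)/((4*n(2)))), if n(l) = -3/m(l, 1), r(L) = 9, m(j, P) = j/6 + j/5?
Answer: 500/11 ≈ 45.455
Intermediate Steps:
m(j, P) = 11*j/30 (m(j, P) = j*(⅙) + j*(⅕) = j/6 + j/5 = 11*j/30)
n(l) = -90/(11*l) (n(l) = -3*30/(11*l) = -90/(11*l))
D(-25)/(0/164 + r(-19)/((4*n(2)))) = -25/(0/164 + 9/((4*(-90/11/2)))) = -25/(0*(1/164) + 9/((4*(-90/11*½)))) = -25/(0 + 9/((4*(-45/11)))) = -25/(0 + 9/(-180/11)) = -25/(0 + 9*(-11/180)) = -25/(0 - 11/20) = -25/(-11/20) = -25*(-20/11) = 500/11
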